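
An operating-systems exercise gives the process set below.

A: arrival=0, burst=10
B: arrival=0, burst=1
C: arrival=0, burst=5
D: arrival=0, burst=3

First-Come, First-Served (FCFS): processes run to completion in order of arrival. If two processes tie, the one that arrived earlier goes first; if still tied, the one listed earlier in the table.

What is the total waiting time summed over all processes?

Timeline: | A 0-10 | B 10-11 | C 11-16 | D 16-19 |
Completion: A=10  B=11  C=16  D=19
Waiting = turnaround − burst: A=0, B=10, C=11, D=16
Total waiting = 0 + 10 + 11 + 16 = 37

37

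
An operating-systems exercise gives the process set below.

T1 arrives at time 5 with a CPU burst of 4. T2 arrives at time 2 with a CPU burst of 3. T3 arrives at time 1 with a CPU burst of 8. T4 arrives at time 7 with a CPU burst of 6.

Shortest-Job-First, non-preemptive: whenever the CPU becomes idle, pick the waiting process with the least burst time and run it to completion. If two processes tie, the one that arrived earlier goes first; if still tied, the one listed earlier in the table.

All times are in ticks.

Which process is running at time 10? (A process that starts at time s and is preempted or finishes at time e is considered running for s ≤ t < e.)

Timeline: | idle 0-1 | T3 1-9 | T2 9-12 | T1 12-16 | T4 16-22 |
Completion: T1=16  T2=12  T3=9  T4=22
Turnaround (C−A): T1=11  T2=10  T3=8  T4=15

T2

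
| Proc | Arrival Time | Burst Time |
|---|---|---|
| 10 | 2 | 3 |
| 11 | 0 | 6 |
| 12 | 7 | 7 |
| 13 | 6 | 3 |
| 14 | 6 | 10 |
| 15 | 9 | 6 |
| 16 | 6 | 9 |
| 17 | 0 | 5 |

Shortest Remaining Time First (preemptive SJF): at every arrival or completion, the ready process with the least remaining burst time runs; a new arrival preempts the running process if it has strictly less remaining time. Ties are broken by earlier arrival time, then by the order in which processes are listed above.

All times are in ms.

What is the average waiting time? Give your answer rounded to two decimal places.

Timeline: | 17 0-5 | 10 5-8 | 13 8-11 | 11 11-17 | 15 17-23 | 12 23-30 | 16 30-39 | 14 39-49 |
Completion: 10=8  11=17  12=30  13=11  14=49  15=23  16=39  17=5
Waiting times: 10=3, 11=11, 12=16, 13=2, 14=33, 15=8, 16=24, 17=0
Average waiting = (3+11+16+2+33+8+24+0) / 8 = 97/8 = 12.13

12.13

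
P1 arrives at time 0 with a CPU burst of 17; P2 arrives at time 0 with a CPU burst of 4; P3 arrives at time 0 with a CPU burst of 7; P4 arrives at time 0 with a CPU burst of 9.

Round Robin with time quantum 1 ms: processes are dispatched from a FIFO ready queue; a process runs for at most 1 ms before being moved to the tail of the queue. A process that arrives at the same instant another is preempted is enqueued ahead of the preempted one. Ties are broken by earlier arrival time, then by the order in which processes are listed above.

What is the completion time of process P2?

14

Schedule: | P1 0-1 | P2 1-2 | P3 2-3 | P4 3-4 | P1 4-5 | P2 5-6 | P3 6-7 | P4 7-8 | P1 8-9 | P2 9-10 | P3 10-11 | P4 11-12 | P1 12-13 | P2 13-14 | P3 14-15 | P4 15-16 | P1 16-17 | P3 17-18 | P4 18-19 | P1 19-20 | P3 20-21 | P4 21-22 | P1 22-23 | P3 23-24 | P4 24-25 | P1 25-26 | P4 26-27 | P1 27-28 | P4 28-29 | P1 29-37 |
Completion: P1=37  P2=14  P3=24  P4=29
Turnaround (C−A): P1=37  P2=14  P3=24  P4=29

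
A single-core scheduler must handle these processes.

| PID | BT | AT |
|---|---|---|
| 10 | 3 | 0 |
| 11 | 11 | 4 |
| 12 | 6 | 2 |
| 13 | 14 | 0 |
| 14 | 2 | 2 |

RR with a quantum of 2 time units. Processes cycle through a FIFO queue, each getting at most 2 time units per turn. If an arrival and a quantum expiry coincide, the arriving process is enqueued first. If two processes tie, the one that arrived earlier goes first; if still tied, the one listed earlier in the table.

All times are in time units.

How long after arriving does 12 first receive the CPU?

Schedule: | 10 0-2 | 13 2-4 | 12 4-6 | 14 6-8 | 10 8-9 | 11 9-11 | 13 11-13 | 12 13-15 | 11 15-17 | 13 17-19 | 12 19-21 | 11 21-23 | 13 23-25 | 11 25-27 | 13 27-29 | 11 29-31 | 13 31-33 | 11 33-34 | 13 34-36 |
Completion: 10=9  11=34  12=21  13=36  14=8
Turnaround (C−A): 10=9  11=30  12=19  13=36  14=6
Response(12) = first start − arrival = 4 − 2 = 2

2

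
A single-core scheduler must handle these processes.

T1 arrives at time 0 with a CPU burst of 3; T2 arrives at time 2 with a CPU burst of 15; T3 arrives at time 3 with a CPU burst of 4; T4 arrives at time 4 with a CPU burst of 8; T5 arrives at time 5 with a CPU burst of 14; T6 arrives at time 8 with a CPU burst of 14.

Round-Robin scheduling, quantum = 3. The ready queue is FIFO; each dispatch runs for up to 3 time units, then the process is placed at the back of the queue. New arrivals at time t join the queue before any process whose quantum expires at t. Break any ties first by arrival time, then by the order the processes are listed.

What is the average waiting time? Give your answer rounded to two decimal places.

24.33

Gantt: | T1 0-3 | T2 3-6 | T3 6-9 | T4 9-12 | T5 12-15 | T2 15-18 | T6 18-21 | T3 21-22 | T4 22-25 | T5 25-28 | T2 28-31 | T6 31-34 | T4 34-36 | T5 36-39 | T2 39-42 | T6 42-45 | T5 45-48 | T2 48-51 | T6 51-54 | T5 54-56 | T6 56-58 |
Completion: T1=3  T2=51  T3=22  T4=36  T5=56  T6=58
Turnaround (C−A): T1=3  T2=49  T3=19  T4=32  T5=51  T6=50
Waiting times: T1=0, T2=34, T3=15, T4=24, T5=37, T6=36
Average waiting = (0+34+15+24+37+36) / 6 = 146/6 = 24.33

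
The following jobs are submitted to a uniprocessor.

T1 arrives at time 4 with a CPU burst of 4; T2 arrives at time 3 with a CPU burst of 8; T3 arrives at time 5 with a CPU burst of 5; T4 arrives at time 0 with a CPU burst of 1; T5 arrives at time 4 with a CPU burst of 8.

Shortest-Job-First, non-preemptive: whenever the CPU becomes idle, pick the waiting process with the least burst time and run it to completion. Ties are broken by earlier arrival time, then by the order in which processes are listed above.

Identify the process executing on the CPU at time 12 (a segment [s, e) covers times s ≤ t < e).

T1

Gantt: | T4 0-1 | idle 1-3 | T2 3-11 | T1 11-15 | T3 15-20 | T5 20-28 |
Completion: T1=15  T2=11  T3=20  T4=1  T5=28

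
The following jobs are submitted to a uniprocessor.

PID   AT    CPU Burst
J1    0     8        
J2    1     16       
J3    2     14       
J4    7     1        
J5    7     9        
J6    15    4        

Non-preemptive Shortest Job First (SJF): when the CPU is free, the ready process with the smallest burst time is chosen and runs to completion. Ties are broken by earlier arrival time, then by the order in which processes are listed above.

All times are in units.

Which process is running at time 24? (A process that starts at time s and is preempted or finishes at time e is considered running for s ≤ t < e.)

Gantt: | J1 0-8 | J4 8-9 | J5 9-18 | J6 18-22 | J3 22-36 | J2 36-52 |
Completion: J1=8  J2=52  J3=36  J4=9  J5=18  J6=22
Turnaround (C−A): J1=8  J2=51  J3=34  J4=2  J5=11  J6=7

J3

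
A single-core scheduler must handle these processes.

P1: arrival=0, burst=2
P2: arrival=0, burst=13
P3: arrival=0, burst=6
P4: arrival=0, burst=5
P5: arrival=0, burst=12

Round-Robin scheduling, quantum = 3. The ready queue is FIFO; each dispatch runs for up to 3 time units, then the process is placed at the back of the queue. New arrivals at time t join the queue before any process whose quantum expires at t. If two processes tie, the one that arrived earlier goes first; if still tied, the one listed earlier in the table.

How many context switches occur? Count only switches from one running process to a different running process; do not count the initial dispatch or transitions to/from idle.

Schedule: | P1 0-2 | P2 2-5 | P3 5-8 | P4 8-11 | P5 11-14 | P2 14-17 | P3 17-20 | P4 20-22 | P5 22-25 | P2 25-28 | P5 28-31 | P2 31-34 | P5 34-37 | P2 37-38 |
Completion: P1=2  P2=38  P3=20  P4=22  P5=37

13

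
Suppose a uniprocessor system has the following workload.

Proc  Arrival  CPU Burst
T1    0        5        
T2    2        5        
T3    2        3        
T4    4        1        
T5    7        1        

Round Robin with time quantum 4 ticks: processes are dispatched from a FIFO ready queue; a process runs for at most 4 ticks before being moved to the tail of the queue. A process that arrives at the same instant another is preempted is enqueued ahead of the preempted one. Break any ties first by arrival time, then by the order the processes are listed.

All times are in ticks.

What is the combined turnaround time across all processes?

Timeline: | T1 0-4 | T2 4-8 | T3 8-11 | T4 11-12 | T1 12-13 | T5 13-14 | T2 14-15 |
Completion: T1=13  T2=15  T3=11  T4=12  T5=14
Turnaround (C−A): T1=13  T2=13  T3=9  T4=8  T5=7
Turnaround = completion − arrival: T1=13, T2=13, T3=9, T4=8, T5=7
Total turnaround = 13 + 13 + 9 + 8 + 7 = 50

50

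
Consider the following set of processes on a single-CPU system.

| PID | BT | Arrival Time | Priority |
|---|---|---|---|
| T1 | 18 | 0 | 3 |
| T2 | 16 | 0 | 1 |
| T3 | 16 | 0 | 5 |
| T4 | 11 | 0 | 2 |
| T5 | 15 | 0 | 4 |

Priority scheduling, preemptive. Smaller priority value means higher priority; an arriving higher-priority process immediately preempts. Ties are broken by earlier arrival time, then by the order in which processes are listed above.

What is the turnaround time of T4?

27

Timeline: | T2 0-16 | T4 16-27 | T1 27-45 | T5 45-60 | T3 60-76 |
Completion: T1=45  T2=16  T3=76  T4=27  T5=60
Turnaround(T4) = completion − arrival = 27 − 0 = 27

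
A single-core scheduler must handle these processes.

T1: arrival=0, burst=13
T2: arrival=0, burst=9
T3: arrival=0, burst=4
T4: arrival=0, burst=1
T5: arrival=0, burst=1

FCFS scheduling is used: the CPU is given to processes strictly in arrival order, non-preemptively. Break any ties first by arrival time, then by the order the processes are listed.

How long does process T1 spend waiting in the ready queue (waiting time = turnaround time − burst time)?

0

Schedule: | T1 0-13 | T2 13-22 | T3 22-26 | T4 26-27 | T5 27-28 |
Completion: T1=13  T2=22  T3=26  T4=27  T5=28
Turnaround (C−A): T1=13  T2=22  T3=26  T4=27  T5=28
Waiting(T1) = turnaround − burst = 13 − 13 = 0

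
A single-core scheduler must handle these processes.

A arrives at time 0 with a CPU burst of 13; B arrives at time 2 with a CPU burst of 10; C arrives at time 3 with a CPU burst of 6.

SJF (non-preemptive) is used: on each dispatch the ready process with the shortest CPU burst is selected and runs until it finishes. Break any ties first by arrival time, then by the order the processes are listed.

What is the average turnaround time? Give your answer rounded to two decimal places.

Schedule: | A 0-13 | C 13-19 | B 19-29 |
Completion: A=13  B=29  C=19
Turnaround times: A=13, B=27, C=16
Average turnaround = (13+27+16) / 3 = 56/3 = 18.67

18.67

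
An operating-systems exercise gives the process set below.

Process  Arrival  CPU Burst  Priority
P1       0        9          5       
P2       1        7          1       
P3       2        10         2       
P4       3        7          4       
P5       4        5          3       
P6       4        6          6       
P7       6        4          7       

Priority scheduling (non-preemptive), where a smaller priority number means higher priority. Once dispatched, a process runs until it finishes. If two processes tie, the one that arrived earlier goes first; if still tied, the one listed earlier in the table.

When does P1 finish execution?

Gantt: | P1 0-9 | P2 9-16 | P3 16-26 | P5 26-31 | P4 31-38 | P6 38-44 | P7 44-48 |
Completion: P1=9  P2=16  P3=26  P4=38  P5=31  P6=44  P7=48

9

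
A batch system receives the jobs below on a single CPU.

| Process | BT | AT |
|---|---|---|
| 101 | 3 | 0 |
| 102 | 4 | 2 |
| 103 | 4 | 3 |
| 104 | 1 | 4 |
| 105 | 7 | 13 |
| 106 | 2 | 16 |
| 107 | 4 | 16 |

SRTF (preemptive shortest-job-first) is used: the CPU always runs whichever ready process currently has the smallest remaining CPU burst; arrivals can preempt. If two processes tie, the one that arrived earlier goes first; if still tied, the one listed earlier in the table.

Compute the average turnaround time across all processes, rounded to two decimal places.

Gantt: | 101 0-3 | 102 3-4 | 104 4-5 | 102 5-8 | 103 8-12 | idle 12-13 | 105 13-16 | 106 16-18 | 105 18-22 | 107 22-26 |
Completion: 101=3  102=8  103=12  104=5  105=22  106=18  107=26
Turnaround (C−A): 101=3  102=6  103=9  104=1  105=9  106=2  107=10
Turnaround times: 101=3, 102=6, 103=9, 104=1, 105=9, 106=2, 107=10
Average turnaround = (3+6+9+1+9+2+10) / 7 = 40/7 = 5.71

5.71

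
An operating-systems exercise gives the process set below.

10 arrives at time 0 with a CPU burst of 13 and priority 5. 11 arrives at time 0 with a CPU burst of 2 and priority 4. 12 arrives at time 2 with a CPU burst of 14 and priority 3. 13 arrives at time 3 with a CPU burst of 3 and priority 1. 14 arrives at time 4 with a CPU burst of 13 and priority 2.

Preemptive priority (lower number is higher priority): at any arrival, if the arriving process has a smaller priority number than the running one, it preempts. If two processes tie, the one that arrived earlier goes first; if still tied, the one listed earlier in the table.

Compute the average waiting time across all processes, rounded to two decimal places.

10.00

Gantt: | 11 0-2 | 12 2-3 | 13 3-6 | 14 6-19 | 12 19-32 | 10 32-45 |
Completion: 10=45  11=2  12=32  13=6  14=19
Turnaround (C−A): 10=45  11=2  12=30  13=3  14=15
Waiting times: 10=32, 11=0, 12=16, 13=0, 14=2
Average waiting = (32+0+16+0+2) / 5 = 50/5 = 10.00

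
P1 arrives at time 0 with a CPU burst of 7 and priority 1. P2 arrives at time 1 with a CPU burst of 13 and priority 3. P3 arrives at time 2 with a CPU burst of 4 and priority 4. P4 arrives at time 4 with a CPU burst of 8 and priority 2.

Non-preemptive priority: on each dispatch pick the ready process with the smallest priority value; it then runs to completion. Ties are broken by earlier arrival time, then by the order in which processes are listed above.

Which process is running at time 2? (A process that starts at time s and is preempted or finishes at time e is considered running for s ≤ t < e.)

Gantt: | P1 0-7 | P4 7-15 | P2 15-28 | P3 28-32 |
Completion: P1=7  P2=28  P3=32  P4=15

P1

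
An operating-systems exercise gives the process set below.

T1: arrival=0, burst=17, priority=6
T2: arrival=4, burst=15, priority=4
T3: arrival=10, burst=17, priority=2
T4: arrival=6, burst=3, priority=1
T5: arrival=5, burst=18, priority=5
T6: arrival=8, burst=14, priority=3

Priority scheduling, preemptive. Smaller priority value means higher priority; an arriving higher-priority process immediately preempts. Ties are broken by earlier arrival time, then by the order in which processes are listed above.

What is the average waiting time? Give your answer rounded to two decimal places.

27.83

Schedule: | T1 0-4 | T2 4-6 | T4 6-9 | T6 9-10 | T3 10-27 | T6 27-40 | T2 40-53 | T5 53-71 | T1 71-84 |
Completion: T1=84  T2=53  T3=27  T4=9  T5=71  T6=40
Turnaround (C−A): T1=84  T2=49  T3=17  T4=3  T5=66  T6=32
Waiting times: T1=67, T2=34, T3=0, T4=0, T5=48, T6=18
Average waiting = (67+34+0+0+48+18) / 6 = 167/6 = 27.83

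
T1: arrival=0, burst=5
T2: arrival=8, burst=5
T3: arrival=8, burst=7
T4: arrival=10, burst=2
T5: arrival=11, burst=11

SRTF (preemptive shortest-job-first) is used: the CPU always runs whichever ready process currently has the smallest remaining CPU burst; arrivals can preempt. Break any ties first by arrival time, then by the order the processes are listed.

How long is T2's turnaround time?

7

Schedule: | T1 0-5 | idle 5-8 | T2 8-10 | T4 10-12 | T2 12-15 | T3 15-22 | T5 22-33 |
Completion: T1=5  T2=15  T3=22  T4=12  T5=33
Turnaround(T2) = completion − arrival = 15 − 8 = 7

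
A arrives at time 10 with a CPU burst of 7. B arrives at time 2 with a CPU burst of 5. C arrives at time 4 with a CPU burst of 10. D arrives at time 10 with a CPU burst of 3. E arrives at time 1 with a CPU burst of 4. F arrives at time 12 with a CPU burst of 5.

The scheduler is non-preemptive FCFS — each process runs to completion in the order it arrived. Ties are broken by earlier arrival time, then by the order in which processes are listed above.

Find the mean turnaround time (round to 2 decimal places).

14.67

Timeline: | idle 0-1 | E 1-5 | B 5-10 | C 10-20 | A 20-27 | D 27-30 | F 30-35 |
Completion: A=27  B=10  C=20  D=30  E=5  F=35
Turnaround (C−A): A=17  B=8  C=16  D=20  E=4  F=23
Turnaround times: A=17, B=8, C=16, D=20, E=4, F=23
Average turnaround = (17+8+16+20+4+23) / 6 = 88/6 = 14.67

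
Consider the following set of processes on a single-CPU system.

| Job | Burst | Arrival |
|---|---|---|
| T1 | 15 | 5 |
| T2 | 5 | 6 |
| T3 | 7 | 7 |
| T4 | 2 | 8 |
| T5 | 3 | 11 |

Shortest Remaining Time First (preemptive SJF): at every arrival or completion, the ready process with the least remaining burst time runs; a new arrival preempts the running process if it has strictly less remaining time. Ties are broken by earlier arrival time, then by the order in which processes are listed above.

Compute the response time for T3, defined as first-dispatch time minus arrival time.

Timeline: | idle 0-5 | T1 5-6 | T2 6-8 | T4 8-10 | T2 10-13 | T5 13-16 | T3 16-23 | T1 23-37 |
Completion: T1=37  T2=13  T3=23  T4=10  T5=16
Turnaround (C−A): T1=32  T2=7  T3=16  T4=2  T5=5
Response(T3) = first start − arrival = 16 − 7 = 9

9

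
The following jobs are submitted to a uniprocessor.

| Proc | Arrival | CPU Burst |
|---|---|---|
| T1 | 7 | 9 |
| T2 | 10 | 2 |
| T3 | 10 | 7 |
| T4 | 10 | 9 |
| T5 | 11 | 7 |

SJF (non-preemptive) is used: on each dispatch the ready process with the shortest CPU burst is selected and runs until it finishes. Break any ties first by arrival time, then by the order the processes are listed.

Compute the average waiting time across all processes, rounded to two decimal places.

Timeline: | idle 0-7 | T1 7-16 | T2 16-18 | T3 18-25 | T5 25-32 | T4 32-41 |
Completion: T1=16  T2=18  T3=25  T4=41  T5=32
Turnaround (C−A): T1=9  T2=8  T3=15  T4=31  T5=21
Waiting times: T1=0, T2=6, T3=8, T4=22, T5=14
Average waiting = (0+6+8+22+14) / 5 = 50/5 = 10.00

10.00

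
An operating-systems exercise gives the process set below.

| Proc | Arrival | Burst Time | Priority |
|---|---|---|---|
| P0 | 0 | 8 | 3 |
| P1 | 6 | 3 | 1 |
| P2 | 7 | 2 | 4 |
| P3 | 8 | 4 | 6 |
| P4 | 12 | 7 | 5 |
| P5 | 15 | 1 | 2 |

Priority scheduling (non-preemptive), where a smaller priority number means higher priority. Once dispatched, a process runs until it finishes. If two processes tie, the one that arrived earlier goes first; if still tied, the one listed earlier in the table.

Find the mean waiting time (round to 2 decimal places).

Schedule: | P0 0-8 | P1 8-11 | P2 11-13 | P4 13-20 | P5 20-21 | P3 21-25 |
Completion: P0=8  P1=11  P2=13  P3=25  P4=20  P5=21
Turnaround (C−A): P0=8  P1=5  P2=6  P3=17  P4=8  P5=6
Waiting times: P0=0, P1=2, P2=4, P3=13, P4=1, P5=5
Average waiting = (0+2+4+13+1+5) / 6 = 25/6 = 4.17

4.17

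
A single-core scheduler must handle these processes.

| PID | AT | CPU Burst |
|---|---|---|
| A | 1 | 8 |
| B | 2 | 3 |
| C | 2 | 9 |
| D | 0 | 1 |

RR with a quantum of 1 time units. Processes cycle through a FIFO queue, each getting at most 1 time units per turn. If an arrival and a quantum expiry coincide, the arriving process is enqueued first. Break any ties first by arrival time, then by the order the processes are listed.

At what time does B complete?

9

Schedule: | D 0-1 | A 1-2 | B 2-3 | C 3-4 | A 4-5 | B 5-6 | C 6-7 | A 7-8 | B 8-9 | C 9-10 | A 10-11 | C 11-12 | A 12-13 | C 13-14 | A 14-15 | C 15-16 | A 16-17 | C 17-18 | A 18-19 | C 19-21 |
Completion: A=19  B=9  C=21  D=1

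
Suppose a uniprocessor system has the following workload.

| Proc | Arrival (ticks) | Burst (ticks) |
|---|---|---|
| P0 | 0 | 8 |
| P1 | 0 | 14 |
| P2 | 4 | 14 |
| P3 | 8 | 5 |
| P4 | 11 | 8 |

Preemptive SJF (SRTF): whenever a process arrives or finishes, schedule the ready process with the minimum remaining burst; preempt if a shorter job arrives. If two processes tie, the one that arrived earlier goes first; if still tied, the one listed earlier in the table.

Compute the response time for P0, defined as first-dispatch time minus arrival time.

Gantt: | P0 0-8 | P3 8-13 | P4 13-21 | P1 21-35 | P2 35-49 |
Completion: P0=8  P1=35  P2=49  P3=13  P4=21
Turnaround (C−A): P0=8  P1=35  P2=45  P3=5  P4=10
Response(P0) = first start − arrival = 0 − 0 = 0

0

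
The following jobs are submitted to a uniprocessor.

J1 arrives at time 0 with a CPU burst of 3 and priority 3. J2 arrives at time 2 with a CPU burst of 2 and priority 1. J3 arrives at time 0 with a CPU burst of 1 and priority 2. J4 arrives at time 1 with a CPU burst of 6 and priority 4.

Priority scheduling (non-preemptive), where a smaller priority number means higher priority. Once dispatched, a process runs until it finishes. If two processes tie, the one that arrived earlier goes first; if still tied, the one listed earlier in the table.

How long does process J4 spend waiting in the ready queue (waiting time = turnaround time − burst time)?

5

Timeline: | J3 0-1 | J1 1-4 | J2 4-6 | J4 6-12 |
Completion: J1=4  J2=6  J3=1  J4=12
Waiting(J4) = turnaround − burst = 11 − 6 = 5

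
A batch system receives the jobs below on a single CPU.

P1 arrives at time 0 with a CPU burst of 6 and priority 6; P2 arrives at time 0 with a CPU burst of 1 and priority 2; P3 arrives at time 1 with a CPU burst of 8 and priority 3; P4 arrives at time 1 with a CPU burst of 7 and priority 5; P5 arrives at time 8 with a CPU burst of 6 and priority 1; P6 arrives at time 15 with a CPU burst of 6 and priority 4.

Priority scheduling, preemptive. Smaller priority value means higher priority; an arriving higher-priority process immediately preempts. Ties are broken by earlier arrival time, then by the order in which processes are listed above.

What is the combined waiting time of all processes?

Schedule: | P2 0-1 | P3 1-8 | P5 8-14 | P3 14-15 | P6 15-21 | P4 21-28 | P1 28-34 |
Completion: P1=34  P2=1  P3=15  P4=28  P5=14  P6=21
Turnaround (C−A): P1=34  P2=1  P3=14  P4=27  P5=6  P6=6
Waiting = turnaround − burst: P1=28, P2=0, P3=6, P4=20, P5=0, P6=0
Total waiting = 28 + 0 + 6 + 20 + 0 + 0 = 54

54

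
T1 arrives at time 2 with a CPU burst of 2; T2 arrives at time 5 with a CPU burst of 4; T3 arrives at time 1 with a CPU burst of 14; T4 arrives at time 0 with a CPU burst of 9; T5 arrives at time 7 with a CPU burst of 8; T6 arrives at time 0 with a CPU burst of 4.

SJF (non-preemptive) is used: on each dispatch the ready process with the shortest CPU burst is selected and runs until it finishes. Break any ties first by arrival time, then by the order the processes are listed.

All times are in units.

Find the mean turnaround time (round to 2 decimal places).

Gantt: | T6 0-4 | T1 4-6 | T2 6-10 | T5 10-18 | T4 18-27 | T3 27-41 |
Completion: T1=6  T2=10  T3=41  T4=27  T5=18  T6=4
Turnaround (C−A): T1=4  T2=5  T3=40  T4=27  T5=11  T6=4
Turnaround times: T1=4, T2=5, T3=40, T4=27, T5=11, T6=4
Average turnaround = (4+5+40+27+11+4) / 6 = 91/6 = 15.17

15.17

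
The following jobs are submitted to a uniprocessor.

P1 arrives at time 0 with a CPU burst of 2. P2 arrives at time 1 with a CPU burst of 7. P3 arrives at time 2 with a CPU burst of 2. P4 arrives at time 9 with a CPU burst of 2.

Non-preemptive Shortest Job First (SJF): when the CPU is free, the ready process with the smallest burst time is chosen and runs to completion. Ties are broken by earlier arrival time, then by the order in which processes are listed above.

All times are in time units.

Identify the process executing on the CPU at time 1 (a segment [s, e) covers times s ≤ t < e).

Timeline: | P1 0-2 | P3 2-4 | P2 4-11 | P4 11-13 |
Completion: P1=2  P2=11  P3=4  P4=13
Turnaround (C−A): P1=2  P2=10  P3=2  P4=4

P1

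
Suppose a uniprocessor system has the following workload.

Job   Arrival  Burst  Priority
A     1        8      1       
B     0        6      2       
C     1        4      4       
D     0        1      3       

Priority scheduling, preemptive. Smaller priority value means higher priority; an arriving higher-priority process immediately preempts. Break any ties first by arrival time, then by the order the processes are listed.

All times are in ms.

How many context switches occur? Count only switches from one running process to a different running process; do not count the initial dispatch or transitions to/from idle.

Schedule: | B 0-1 | A 1-9 | B 9-14 | D 14-15 | C 15-19 |
Completion: A=9  B=14  C=19  D=15
Turnaround (C−A): A=8  B=14  C=18  D=15

4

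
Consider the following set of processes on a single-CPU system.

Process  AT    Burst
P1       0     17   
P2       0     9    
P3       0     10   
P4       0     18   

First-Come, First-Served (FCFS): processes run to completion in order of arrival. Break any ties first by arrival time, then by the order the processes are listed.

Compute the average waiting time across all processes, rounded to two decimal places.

19.75

Timeline: | P1 0-17 | P2 17-26 | P3 26-36 | P4 36-54 |
Completion: P1=17  P2=26  P3=36  P4=54
Turnaround (C−A): P1=17  P2=26  P3=36  P4=54
Waiting times: P1=0, P2=17, P3=26, P4=36
Average waiting = (0+17+26+36) / 4 = 79/4 = 19.75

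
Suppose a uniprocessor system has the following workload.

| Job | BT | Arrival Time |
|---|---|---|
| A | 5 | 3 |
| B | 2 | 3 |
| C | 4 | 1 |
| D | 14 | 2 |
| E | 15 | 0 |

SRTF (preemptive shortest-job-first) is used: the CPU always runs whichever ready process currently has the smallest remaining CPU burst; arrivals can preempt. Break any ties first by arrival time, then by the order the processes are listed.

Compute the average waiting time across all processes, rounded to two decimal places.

8.20

Schedule: | E 0-1 | C 1-5 | B 5-7 | A 7-12 | E 12-26 | D 26-40 |
Completion: A=12  B=7  C=5  D=40  E=26
Waiting times: A=4, B=2, C=0, D=24, E=11
Average waiting = (4+2+0+24+11) / 5 = 41/5 = 8.20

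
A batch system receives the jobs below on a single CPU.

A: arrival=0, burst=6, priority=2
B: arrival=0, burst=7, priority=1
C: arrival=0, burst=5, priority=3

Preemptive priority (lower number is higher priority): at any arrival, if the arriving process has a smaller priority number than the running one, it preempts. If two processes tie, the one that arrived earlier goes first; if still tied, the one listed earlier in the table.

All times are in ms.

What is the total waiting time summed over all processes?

Schedule: | B 0-7 | A 7-13 | C 13-18 |
Completion: A=13  B=7  C=18
Turnaround (C−A): A=13  B=7  C=18
Waiting = turnaround − burst: A=7, B=0, C=13
Total waiting = 7 + 0 + 13 = 20

20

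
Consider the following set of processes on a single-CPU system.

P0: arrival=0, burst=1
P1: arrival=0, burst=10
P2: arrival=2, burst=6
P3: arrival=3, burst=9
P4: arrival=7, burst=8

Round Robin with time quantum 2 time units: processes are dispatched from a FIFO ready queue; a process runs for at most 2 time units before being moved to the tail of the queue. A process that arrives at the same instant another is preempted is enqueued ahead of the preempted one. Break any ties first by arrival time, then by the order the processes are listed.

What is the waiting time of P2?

Schedule: | P0 0-1 | P1 1-3 | P2 3-5 | P3 5-7 | P1 7-9 | P2 9-11 | P4 11-13 | P3 13-15 | P1 15-17 | P2 17-19 | P4 19-21 | P3 21-23 | P1 23-25 | P4 25-27 | P3 27-29 | P1 29-31 | P4 31-33 | P3 33-34 |
Completion: P0=1  P1=31  P2=19  P3=34  P4=33
Turnaround (C−A): P0=1  P1=31  P2=17  P3=31  P4=26
Waiting(P2) = turnaround − burst = 17 − 6 = 11

11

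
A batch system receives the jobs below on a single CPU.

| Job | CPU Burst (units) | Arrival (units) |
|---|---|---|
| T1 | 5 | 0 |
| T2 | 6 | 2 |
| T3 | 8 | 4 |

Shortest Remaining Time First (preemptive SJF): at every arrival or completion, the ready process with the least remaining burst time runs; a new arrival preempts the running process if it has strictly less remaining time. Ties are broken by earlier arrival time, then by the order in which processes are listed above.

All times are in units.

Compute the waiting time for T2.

3

Gantt: | T1 0-5 | T2 5-11 | T3 11-19 |
Completion: T1=5  T2=11  T3=19
Turnaround (C−A): T1=5  T2=9  T3=15
Waiting(T2) = turnaround − burst = 9 − 6 = 3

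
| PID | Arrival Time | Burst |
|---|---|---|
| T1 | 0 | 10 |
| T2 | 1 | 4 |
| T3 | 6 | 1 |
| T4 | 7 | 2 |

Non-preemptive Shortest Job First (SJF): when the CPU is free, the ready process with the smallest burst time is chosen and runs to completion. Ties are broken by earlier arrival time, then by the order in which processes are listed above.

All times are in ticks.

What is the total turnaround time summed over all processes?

37

Schedule: | T1 0-10 | T3 10-11 | T4 11-13 | T2 13-17 |
Completion: T1=10  T2=17  T3=11  T4=13
Turnaround (C−A): T1=10  T2=16  T3=5  T4=6
Turnaround = completion − arrival: T1=10, T2=16, T3=5, T4=6
Total turnaround = 10 + 16 + 5 + 6 = 37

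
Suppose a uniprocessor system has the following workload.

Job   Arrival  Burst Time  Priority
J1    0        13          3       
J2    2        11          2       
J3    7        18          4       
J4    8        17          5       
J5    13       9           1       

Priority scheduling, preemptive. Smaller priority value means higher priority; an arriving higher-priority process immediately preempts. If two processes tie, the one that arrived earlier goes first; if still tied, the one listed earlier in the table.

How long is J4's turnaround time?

Gantt: | J1 0-2 | J2 2-13 | J5 13-22 | J1 22-33 | J3 33-51 | J4 51-68 |
Completion: J1=33  J2=13  J3=51  J4=68  J5=22
Turnaround (C−A): J1=33  J2=11  J3=44  J4=60  J5=9
Turnaround(J4) = completion − arrival = 68 − 8 = 60

60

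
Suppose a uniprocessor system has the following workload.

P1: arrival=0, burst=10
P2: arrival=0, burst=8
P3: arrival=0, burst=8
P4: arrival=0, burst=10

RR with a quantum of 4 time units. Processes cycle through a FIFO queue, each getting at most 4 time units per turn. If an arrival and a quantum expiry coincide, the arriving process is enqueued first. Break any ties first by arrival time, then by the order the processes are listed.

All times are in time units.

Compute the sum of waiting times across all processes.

Timeline: | P1 0-4 | P2 4-8 | P3 8-12 | P4 12-16 | P1 16-20 | P2 20-24 | P3 24-28 | P4 28-32 | P1 32-34 | P4 34-36 |
Completion: P1=34  P2=24  P3=28  P4=36
Turnaround (C−A): P1=34  P2=24  P3=28  P4=36
Waiting = turnaround − burst: P1=24, P2=16, P3=20, P4=26
Total waiting = 24 + 16 + 20 + 26 = 86

86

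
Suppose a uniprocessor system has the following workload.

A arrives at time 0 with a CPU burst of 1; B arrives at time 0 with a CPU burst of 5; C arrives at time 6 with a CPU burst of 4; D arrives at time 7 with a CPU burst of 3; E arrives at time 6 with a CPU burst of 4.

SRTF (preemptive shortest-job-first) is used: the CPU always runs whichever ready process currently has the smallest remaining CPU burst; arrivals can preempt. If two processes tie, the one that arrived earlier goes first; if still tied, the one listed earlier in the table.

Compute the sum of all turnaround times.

28

Gantt: | A 0-1 | B 1-6 | C 6-10 | D 10-13 | E 13-17 |
Completion: A=1  B=6  C=10  D=13  E=17
Turnaround (C−A): A=1  B=6  C=4  D=6  E=11
Turnaround = completion − arrival: A=1, B=6, C=4, D=6, E=11
Total turnaround = 1 + 6 + 4 + 6 + 11 = 28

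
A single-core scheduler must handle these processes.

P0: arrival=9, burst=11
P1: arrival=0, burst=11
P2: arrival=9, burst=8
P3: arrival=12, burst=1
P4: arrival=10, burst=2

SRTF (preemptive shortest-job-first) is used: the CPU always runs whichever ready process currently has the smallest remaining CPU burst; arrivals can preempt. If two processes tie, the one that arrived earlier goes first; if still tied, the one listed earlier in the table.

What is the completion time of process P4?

13

Gantt: | P1 0-11 | P4 11-13 | P3 13-14 | P2 14-22 | P0 22-33 |
Completion: P0=33  P1=11  P2=22  P3=14  P4=13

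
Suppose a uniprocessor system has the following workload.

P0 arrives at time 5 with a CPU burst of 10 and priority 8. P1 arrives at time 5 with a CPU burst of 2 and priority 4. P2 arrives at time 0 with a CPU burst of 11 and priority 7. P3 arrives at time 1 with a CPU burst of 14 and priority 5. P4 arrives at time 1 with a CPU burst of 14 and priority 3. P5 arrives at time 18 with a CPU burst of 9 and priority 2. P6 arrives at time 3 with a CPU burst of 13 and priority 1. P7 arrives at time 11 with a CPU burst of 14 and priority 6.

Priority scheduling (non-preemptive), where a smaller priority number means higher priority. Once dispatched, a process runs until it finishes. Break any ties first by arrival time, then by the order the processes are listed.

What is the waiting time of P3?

Schedule: | P2 0-11 | P6 11-24 | P5 24-33 | P4 33-47 | P1 47-49 | P3 49-63 | P7 63-77 | P0 77-87 |
Completion: P0=87  P1=49  P2=11  P3=63  P4=47  P5=33  P6=24  P7=77
Turnaround (C−A): P0=82  P1=44  P2=11  P3=62  P4=46  P5=15  P6=21  P7=66
Waiting(P3) = turnaround − burst = 62 − 14 = 48

48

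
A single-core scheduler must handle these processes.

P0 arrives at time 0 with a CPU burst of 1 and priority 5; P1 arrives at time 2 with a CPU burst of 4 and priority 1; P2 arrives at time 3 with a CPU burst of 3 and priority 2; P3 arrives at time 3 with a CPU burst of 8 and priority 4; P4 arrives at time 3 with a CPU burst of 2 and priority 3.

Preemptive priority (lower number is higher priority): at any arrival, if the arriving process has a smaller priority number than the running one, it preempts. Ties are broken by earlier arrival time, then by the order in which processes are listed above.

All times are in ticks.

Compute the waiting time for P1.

0

Gantt: | P0 0-1 | idle 1-2 | P1 2-6 | P2 6-9 | P4 9-11 | P3 11-19 |
Completion: P0=1  P1=6  P2=9  P3=19  P4=11
Waiting(P1) = turnaround − burst = 4 − 4 = 0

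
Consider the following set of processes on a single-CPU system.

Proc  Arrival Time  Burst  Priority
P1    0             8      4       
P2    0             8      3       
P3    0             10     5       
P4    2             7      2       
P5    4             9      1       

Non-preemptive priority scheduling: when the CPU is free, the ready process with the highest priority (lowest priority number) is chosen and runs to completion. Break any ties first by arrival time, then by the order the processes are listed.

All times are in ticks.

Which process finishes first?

Gantt: | P2 0-8 | P5 8-17 | P4 17-24 | P1 24-32 | P3 32-42 |
Completion: P1=32  P2=8  P3=42  P4=24  P5=17
Turnaround (C−A): P1=32  P2=8  P3=42  P4=22  P5=13
Finish order: P2 → P5 → P4 → P1 → P3

P2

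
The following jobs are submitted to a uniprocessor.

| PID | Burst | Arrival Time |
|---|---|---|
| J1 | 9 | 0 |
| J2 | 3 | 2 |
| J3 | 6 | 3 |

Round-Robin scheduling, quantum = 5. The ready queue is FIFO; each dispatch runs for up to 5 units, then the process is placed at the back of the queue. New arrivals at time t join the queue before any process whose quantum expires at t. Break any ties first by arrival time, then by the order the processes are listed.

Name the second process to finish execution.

J1

Gantt: | J1 0-5 | J2 5-8 | J3 8-13 | J1 13-17 | J3 17-18 |
Completion: J1=17  J2=8  J3=18
Turnaround (C−A): J1=17  J2=6  J3=15
Finish order: J2 → J1 → J3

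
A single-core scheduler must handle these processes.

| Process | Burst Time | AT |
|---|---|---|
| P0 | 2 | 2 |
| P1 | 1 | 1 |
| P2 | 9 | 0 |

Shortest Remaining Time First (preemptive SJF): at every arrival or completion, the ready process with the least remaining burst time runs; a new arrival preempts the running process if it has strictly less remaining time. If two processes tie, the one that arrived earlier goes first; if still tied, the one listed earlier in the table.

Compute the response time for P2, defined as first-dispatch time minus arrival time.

Timeline: | P2 0-1 | P1 1-2 | P0 2-4 | P2 4-12 |
Completion: P0=4  P1=2  P2=12
Turnaround (C−A): P0=2  P1=1  P2=12
Response(P2) = first start − arrival = 0 − 0 = 0

0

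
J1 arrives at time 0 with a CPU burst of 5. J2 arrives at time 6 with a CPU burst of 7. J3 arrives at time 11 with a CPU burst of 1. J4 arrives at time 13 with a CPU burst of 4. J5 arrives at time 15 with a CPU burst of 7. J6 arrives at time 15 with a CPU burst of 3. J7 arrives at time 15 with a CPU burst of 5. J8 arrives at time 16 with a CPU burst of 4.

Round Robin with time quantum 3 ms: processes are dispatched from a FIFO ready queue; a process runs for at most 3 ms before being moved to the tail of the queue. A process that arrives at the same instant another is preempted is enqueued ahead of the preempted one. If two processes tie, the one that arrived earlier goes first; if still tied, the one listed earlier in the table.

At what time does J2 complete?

Gantt: | J1 0-5 | idle 5-6 | J2 6-12 | J3 12-13 | J2 13-14 | J4 14-17 | J5 17-20 | J6 20-23 | J7 23-26 | J8 26-29 | J4 29-30 | J5 30-33 | J7 33-35 | J8 35-36 | J5 36-37 |
Completion: J1=5  J2=14  J3=13  J4=30  J5=37  J6=23  J7=35  J8=36

14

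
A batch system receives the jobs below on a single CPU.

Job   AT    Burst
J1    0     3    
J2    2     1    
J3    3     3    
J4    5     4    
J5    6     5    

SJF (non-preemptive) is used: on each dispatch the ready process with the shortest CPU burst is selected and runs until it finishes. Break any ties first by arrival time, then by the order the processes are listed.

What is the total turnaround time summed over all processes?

25

Gantt: | J1 0-3 | J2 3-4 | J3 4-7 | J4 7-11 | J5 11-16 |
Completion: J1=3  J2=4  J3=7  J4=11  J5=16
Turnaround = completion − arrival: J1=3, J2=2, J3=4, J4=6, J5=10
Total turnaround = 3 + 2 + 4 + 6 + 10 = 25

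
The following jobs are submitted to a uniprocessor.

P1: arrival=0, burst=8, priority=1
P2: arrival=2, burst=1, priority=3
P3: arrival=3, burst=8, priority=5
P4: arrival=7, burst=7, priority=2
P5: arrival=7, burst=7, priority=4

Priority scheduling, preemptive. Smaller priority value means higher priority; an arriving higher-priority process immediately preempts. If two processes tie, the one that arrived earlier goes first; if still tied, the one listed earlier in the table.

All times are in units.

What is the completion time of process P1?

8

Gantt: | P1 0-8 | P4 8-15 | P2 15-16 | P5 16-23 | P3 23-31 |
Completion: P1=8  P2=16  P3=31  P4=15  P5=23
Turnaround (C−A): P1=8  P2=14  P3=28  P4=8  P5=16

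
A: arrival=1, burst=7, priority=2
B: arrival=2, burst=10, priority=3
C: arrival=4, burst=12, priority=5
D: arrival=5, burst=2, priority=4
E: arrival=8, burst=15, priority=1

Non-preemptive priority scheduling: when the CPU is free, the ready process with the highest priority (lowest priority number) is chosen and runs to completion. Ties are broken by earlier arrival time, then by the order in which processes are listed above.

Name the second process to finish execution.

Schedule: | idle 0-1 | A 1-8 | E 8-23 | B 23-33 | D 33-35 | C 35-47 |
Completion: A=8  B=33  C=47  D=35  E=23
Finish order: A → E → B → D → C

E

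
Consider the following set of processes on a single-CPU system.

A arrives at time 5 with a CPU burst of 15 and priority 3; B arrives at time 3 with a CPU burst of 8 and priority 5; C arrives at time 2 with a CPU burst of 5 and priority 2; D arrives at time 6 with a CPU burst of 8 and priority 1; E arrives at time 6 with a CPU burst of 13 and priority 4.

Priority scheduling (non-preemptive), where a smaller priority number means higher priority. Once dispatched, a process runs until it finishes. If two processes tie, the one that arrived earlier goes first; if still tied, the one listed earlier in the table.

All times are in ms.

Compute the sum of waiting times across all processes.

Schedule: | idle 0-2 | C 2-7 | D 7-15 | A 15-30 | E 30-43 | B 43-51 |
Completion: A=30  B=51  C=7  D=15  E=43
Turnaround (C−A): A=25  B=48  C=5  D=9  E=37
Waiting = turnaround − burst: A=10, B=40, C=0, D=1, E=24
Total waiting = 10 + 40 + 0 + 1 + 24 = 75

75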